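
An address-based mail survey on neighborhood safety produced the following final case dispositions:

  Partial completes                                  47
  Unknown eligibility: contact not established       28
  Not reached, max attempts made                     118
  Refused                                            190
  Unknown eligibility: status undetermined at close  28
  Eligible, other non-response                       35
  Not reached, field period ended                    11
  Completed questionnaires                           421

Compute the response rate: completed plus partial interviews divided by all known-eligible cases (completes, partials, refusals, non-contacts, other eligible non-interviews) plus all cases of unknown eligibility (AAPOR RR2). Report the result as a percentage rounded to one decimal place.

53.3%

Never reached = 11 + 118 = 129
Undetermined eligibility = 28 + 28 = 56
Num → 421 + 47 = 468
Denom → 421 + 47 + 190 + 129 + 35 + 56 = 878
RR2 = 468 / 878 = 0.5330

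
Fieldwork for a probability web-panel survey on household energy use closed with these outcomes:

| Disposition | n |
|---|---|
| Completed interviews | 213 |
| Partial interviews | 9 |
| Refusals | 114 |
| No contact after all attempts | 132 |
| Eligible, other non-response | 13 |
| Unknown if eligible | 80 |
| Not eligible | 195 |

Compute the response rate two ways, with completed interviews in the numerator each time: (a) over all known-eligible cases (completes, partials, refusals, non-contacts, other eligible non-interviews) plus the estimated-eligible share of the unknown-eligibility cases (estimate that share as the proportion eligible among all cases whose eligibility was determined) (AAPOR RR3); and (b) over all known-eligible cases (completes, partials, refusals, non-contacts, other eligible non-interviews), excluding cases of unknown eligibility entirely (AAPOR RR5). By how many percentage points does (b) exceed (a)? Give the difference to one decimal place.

4.7

Numerator = 213
Eligible (known) = 213 + 9 + 114 + 132 + 13 = 481
e = 481 / (481 + 195) = 481 / 676 = 0.7115
e × U = 0.7115 × 80 = 56.92
Denominator = 481 + 56.92 = 537.92
RR3 = 213 / 537.92 = 0.3960
Denominator = 213 + 9 + 114 + 132 + 13 = 481
RR5 = 213 / 481 = 0.4428
Difference = 44.28 − 39.60 = 4.68 percentage points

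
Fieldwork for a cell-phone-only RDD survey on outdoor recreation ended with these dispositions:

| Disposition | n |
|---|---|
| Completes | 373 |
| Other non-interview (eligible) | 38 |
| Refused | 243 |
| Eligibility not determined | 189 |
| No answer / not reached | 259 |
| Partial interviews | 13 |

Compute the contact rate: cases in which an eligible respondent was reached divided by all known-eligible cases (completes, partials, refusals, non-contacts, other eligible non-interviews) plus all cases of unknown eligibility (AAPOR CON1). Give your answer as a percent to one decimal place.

Num = 373 + 13 + 243 + 38 = 667
Base = 373 + 13 + 243 + 259 + 38 + 189 = 1115
CON1 = 667 / 1115 = 0.5982

59.8%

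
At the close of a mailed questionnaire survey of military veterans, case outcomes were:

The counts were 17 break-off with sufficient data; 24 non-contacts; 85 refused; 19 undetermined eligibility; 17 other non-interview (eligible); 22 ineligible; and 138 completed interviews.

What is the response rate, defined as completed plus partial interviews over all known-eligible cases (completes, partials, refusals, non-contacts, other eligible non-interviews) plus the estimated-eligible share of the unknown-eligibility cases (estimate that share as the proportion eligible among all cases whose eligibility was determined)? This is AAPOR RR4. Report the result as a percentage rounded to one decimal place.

51.9%

Numerator: 138 + 17 = 155
Known eligible: 138 + 17 + 85 + 24 + 17 = 281
e = 281 / (281 + 22) = 281 / 303 = 0.9274
Eligible share of unknowns: 0.9274 × 19 = 17.62
Denom: 281 + 17.62 = 298.62
RR4 = 155 / 298.62 = 0.5191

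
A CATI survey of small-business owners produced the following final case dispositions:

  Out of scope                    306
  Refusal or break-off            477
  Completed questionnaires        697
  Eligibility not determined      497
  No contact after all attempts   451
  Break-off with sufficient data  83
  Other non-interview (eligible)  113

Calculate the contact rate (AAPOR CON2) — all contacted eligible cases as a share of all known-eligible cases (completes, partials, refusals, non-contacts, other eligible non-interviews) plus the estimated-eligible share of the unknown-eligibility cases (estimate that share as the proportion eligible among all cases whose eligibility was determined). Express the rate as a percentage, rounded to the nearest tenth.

61.0%

Numerator → 697 + 83 + 477 + 113 = 1370
Eligible (known) → 697 + 83 + 477 + 451 + 113 = 1821
e = 1821 / (1821 + 306) = 1821 / 2127 = 0.8561
Eligible share of unknowns → 0.8561 × 497 = 425.48
Base → 1821 + 425.48 = 2246.48
CON2 = 1370 / 2246.48 = 0.6098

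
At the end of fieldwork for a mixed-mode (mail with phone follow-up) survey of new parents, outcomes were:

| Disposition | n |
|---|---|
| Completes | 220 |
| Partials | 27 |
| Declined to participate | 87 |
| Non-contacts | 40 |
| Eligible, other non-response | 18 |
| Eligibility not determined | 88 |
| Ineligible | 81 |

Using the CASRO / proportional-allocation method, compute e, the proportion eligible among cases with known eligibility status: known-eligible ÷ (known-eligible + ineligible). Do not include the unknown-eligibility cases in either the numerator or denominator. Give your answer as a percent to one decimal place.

Eligible (known): 220 + 27 + 87 + 40 + 18 = 392
e = 392 / (392 + 81) = 392 / 473 = 0.8288

82.9%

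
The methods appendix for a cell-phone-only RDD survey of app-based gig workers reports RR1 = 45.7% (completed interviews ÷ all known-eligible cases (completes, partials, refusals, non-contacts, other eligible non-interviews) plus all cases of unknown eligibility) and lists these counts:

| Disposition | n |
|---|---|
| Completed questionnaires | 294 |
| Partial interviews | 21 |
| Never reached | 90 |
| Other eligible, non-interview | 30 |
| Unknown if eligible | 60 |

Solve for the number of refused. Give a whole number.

148

RR1 = 294 / D = 0.457
D = 294 / 0.457 = 643.3
Other denominator terms total 495
refused = 643.3 − 495 ≈ 148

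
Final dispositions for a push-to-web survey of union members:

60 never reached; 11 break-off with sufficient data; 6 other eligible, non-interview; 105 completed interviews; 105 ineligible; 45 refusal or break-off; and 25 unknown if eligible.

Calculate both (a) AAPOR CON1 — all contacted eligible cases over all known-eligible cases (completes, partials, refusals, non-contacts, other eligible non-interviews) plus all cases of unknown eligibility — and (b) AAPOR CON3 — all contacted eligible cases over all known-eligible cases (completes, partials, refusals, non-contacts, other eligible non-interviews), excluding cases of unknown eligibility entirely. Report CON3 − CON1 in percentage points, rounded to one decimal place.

7.3

Numerator = 105 + 11 + 45 + 6 = 167
Base = 105 + 11 + 45 + 60 + 6 + 25 = 252
CON1 = 167 / 252 = 0.6627
Base = 105 + 11 + 45 + 60 + 6 = 227
CON3 = 167 / 227 = 0.7357
Difference = 73.57 − 66.27 = 7.30 percentage points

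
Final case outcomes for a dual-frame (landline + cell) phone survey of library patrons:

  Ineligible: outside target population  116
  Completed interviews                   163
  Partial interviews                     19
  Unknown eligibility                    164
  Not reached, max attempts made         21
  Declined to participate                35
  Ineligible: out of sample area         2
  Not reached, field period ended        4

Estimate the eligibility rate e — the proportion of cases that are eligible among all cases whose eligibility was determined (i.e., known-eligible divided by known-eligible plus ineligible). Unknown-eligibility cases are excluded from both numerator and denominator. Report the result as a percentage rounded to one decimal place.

67.2%

Non-contacts = 4 + 21 = 25
Ineligible = 116 + 2 = 118
Known eligible: 163 + 19 + 35 + 25 = 242
e = 242 / (242 + 118) = 242 / 360 = 0.6722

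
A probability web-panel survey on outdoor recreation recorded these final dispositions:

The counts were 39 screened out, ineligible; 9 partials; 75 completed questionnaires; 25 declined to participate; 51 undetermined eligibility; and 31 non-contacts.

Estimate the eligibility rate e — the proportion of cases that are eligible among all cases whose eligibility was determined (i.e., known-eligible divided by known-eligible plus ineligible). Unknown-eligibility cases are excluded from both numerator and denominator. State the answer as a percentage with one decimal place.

Determined eligible: 75 + 9 + 25 + 31 = 140
e = 140 / (140 + 39) = 140 / 179 = 0.7821

78.2%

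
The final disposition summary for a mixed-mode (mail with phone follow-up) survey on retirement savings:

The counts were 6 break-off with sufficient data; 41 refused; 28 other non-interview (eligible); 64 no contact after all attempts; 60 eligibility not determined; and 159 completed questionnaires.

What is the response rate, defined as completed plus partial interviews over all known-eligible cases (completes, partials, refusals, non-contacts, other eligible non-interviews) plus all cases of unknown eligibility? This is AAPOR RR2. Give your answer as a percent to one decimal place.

46.1%

Numerator → 159 + 6 = 165
Base → 159 + 6 + 41 + 64 + 28 + 60 = 358
RR2 = 165 / 358 = 0.4609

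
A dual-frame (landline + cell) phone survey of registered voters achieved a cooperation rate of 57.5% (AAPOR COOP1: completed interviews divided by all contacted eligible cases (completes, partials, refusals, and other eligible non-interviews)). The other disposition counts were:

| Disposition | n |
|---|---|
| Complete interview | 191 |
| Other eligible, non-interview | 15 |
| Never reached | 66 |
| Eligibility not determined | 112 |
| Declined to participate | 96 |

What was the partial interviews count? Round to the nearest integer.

COOP1 = 191 / D = 0.575
D = 191 / 0.575 = 332.2
Remaining denominator categories sum to 302
partial interviews = 332.2 − 302 ≈ 30

30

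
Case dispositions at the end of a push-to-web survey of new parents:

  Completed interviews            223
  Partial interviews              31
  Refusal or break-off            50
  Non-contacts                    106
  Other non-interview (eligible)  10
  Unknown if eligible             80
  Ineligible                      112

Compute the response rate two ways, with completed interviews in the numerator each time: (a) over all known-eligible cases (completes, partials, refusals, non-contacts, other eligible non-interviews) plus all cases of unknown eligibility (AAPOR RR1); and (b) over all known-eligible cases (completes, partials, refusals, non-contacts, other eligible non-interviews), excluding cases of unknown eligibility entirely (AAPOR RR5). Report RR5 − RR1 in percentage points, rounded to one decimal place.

8.5

Top → 223
Base → 223 + 31 + 50 + 106 + 10 + 80 = 500
RR1 = 223 / 500 = 0.4460
Base → 223 + 31 + 50 + 106 + 10 = 420
RR5 = 223 / 420 = 0.5310
Difference = 53.10 − 44.60 = 8.50 percentage points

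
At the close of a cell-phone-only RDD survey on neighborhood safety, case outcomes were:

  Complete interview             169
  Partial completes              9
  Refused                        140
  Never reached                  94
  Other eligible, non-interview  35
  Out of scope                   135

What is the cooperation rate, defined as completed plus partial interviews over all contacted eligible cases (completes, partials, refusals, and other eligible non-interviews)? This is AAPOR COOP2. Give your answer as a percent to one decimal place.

50.4%

Num = 169 + 9 = 178
Denominator = 169 + 9 + 140 + 35 = 353
COOP2 = 178 / 353 = 0.5042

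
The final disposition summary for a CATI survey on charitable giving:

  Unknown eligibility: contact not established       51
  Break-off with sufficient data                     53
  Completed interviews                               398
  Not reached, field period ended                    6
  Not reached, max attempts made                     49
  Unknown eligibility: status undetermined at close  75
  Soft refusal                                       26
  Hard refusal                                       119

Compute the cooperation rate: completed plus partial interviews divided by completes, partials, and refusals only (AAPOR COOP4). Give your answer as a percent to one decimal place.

Declined to participate = 119 + 26 = 145
Never reached = 6 + 49 = 55
Undetermined eligibility = 51 + 75 = 126
Top: 398 + 53 = 451
Denom: 398 + 53 + 145 = 596
COOP4 = 451 / 596 = 0.7567

75.7%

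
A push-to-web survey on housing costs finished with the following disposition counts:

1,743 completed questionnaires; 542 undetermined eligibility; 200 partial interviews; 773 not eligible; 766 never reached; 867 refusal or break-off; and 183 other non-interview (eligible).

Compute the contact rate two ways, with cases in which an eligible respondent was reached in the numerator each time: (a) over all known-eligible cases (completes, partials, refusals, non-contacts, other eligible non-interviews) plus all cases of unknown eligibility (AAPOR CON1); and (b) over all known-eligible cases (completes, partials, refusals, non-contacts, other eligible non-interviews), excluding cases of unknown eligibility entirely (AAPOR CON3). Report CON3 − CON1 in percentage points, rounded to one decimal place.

10.0

Numerator → 1743 + 200 + 867 + 183 = 2993
Denom → 1743 + 200 + 867 + 766 + 183 + 542 = 4301
CON1 = 2993 / 4301 = 0.6959
Denom → 1743 + 200 + 867 + 766 + 183 = 3759
CON3 = 2993 / 3759 = 0.7962
Difference = 79.62 − 69.59 = 10.03 percentage points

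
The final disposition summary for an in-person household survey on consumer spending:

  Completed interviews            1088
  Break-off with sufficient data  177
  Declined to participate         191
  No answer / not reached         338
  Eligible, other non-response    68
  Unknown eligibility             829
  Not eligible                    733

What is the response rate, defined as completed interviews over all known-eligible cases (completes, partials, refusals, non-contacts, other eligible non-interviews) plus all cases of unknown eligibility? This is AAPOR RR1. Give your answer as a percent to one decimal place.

Numerator = 1088
Denom = 1088 + 177 + 191 + 338 + 68 + 829 = 2691
RR1 = 1088 / 2691 = 0.4043

40.4%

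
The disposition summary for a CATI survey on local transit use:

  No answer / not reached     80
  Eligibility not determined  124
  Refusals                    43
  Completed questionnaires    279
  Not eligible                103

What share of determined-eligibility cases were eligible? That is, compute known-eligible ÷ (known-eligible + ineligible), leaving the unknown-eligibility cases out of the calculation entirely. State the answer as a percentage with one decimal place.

79.6%

Known eligible: 279 + 43 + 80 = 402
e = 402 / (402 + 103) = 402 / 505 = 0.7960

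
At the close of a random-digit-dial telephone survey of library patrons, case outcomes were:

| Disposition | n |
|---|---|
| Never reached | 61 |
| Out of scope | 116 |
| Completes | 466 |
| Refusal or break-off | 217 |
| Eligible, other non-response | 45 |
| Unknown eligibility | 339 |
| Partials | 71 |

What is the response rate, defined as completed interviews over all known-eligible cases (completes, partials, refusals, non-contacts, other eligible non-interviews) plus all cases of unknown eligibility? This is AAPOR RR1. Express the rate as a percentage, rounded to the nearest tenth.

Top: 466
Denominator: 466 + 71 + 217 + 61 + 45 + 339 = 1199
RR1 = 466 / 1199 = 0.3887

38.9%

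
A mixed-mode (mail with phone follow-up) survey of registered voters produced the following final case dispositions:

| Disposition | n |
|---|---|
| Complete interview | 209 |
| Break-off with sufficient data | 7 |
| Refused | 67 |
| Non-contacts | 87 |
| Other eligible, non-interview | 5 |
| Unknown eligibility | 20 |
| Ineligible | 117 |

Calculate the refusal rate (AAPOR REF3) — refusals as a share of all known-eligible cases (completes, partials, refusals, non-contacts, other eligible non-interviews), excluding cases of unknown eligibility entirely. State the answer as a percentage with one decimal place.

17.9%

Numerator: 67
Base: 209 + 7 + 67 + 87 + 5 = 375
REF3 = 67 / 375 = 0.1787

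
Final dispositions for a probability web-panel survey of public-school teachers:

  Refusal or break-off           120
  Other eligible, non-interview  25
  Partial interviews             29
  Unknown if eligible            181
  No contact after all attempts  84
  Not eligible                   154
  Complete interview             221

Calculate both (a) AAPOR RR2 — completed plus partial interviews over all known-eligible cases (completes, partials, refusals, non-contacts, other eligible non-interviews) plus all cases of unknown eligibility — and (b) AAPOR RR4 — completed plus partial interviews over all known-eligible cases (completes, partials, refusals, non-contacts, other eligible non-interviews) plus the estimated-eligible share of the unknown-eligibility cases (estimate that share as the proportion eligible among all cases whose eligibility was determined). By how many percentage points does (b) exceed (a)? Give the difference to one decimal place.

Num = 221 + 29 = 250
Denom = 221 + 29 + 120 + 84 + 25 + 181 = 660
RR2 = 250 / 660 = 0.3788
Determined eligible = 221 + 29 + 120 + 84 + 25 = 479
e = 479 / (479 + 154) = 479 / 633 = 0.7567
e × U = 0.7567 × 181 = 136.96
Denom = 479 + 136.96 = 615.96
RR4 = 250 / 615.96 = 0.4059
Difference = 40.59 − 37.88 = 2.71 percentage points

2.7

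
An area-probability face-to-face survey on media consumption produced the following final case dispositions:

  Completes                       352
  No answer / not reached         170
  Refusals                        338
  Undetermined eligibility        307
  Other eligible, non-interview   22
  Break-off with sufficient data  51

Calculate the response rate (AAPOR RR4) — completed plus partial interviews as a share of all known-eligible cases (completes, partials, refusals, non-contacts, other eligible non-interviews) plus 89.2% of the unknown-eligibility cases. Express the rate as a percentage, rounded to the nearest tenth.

Numerator → 352 + 51 = 403
Known eligible → 352 + 51 + 338 + 170 + 22 = 933
Eligible share of unknowns → 0.8920 × 307 = 273.84
Base → 933 + 273.84 = 1206.84
RR4 = 403 / 1206.84 = 0.3339

33.4%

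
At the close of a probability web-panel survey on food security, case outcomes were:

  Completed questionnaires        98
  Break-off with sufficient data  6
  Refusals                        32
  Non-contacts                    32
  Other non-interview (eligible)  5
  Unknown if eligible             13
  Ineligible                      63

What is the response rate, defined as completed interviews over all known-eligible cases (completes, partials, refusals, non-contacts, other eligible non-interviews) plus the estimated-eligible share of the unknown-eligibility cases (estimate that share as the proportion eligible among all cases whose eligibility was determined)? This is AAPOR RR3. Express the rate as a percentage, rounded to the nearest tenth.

53.7%

Num: 98
Known eligible: 98 + 6 + 32 + 32 + 5 = 173
e = 173 / (173 + 63) = 173 / 236 = 0.7331
Estimated eligible among unknowns: 0.7331 × 13 = 9.53
Denominator: 173 + 9.53 = 182.53
RR3 = 98 / 182.53 = 0.5369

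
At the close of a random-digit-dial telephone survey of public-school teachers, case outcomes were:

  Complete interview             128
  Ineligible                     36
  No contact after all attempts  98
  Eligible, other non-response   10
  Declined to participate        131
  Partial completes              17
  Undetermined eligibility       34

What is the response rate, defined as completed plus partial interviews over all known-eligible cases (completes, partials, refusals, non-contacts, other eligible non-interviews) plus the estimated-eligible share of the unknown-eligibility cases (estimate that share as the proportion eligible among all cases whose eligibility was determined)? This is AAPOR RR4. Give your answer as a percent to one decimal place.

Num: 128 + 17 = 145
Determined eligible: 128 + 17 + 131 + 98 + 10 = 384
e = 384 / (384 + 36) = 384 / 420 = 0.9143
e × U: 0.9143 × 34 = 31.09
Base: 384 + 31.09 = 415.09
RR4 = 145 / 415.09 = 0.3493

34.9%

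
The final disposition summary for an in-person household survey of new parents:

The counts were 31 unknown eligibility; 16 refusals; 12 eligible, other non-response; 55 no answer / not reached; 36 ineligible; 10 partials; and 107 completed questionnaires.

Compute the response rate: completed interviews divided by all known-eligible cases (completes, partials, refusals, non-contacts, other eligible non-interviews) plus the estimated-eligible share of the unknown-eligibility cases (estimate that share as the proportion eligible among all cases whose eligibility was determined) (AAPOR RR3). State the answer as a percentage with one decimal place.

47.3%

Top = 107
Known eligible = 107 + 10 + 16 + 55 + 12 = 200
e = 200 / (200 + 36) = 200 / 236 = 0.8475
e × U = 0.8475 × 31 = 26.27
Denominator = 200 + 26.27 = 226.27
RR3 = 107 / 226.27 = 0.4729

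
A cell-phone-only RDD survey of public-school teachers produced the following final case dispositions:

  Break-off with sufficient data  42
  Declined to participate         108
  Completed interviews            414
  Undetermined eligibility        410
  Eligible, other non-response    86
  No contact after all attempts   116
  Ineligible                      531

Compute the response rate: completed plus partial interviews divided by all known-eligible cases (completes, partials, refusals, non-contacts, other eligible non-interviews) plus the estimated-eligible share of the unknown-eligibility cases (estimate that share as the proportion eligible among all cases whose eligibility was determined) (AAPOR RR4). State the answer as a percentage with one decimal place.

45.2%

Numerator → 414 + 42 = 456
Eligible (known) → 414 + 42 + 108 + 116 + 86 = 766
e = 766 / (766 + 531) = 766 / 1297 = 0.5906
e × U → 0.5906 × 410 = 242.15
Denominator → 766 + 242.15 = 1008.15
RR4 = 456 / 1008.15 = 0.4523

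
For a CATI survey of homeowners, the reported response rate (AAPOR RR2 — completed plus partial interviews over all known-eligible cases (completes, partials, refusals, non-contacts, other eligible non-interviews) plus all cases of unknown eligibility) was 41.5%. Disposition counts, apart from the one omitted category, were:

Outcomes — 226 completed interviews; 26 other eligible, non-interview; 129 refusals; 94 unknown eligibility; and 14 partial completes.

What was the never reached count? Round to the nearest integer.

Numerator = 226 + 14 = 240
RR2 = 240 / D = 0.415
D = 240 / 0.415 = 578.3
Remaining denominator categories sum to 489
never reached = 578.3 − 489 ≈ 89

89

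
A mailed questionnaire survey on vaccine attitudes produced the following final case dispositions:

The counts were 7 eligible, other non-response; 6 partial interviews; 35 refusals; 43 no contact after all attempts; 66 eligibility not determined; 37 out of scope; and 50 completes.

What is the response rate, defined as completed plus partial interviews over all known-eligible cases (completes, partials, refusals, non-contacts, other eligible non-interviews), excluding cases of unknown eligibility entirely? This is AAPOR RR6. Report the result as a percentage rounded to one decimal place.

Numerator: 50 + 6 = 56
Denom: 50 + 6 + 35 + 43 + 7 = 141
RR6 = 56 / 141 = 0.3972

39.7%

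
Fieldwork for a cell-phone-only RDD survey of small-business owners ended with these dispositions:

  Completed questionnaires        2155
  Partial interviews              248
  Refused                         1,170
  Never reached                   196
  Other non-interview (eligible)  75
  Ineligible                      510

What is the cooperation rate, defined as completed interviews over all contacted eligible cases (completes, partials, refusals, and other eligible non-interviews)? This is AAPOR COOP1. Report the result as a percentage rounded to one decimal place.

59.1%

Numerator → 2155
Denominator → 2155 + 248 + 1170 + 75 = 3648
COOP1 = 2155 / 3648 = 0.5907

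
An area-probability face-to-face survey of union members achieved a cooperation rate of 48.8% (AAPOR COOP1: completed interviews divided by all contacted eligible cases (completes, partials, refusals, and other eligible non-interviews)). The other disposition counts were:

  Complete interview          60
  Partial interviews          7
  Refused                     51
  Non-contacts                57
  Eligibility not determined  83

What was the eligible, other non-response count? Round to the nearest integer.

5

COOP1 = 60 / D = 0.488
D = 60 / 0.488 = 123.0
Remaining denominator categories sum to 118
eligible, other non-response = 123.0 − 118 ≈ 5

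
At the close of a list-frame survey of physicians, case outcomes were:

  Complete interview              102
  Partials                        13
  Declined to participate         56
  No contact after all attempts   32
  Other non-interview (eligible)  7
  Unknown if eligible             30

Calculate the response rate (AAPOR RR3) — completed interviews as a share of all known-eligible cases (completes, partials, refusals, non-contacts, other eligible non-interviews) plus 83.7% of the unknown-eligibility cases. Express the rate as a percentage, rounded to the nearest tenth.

Top → 102
Known eligible → 102 + 13 + 56 + 32 + 7 = 210
Eligible share of unknowns → 0.8370 × 30 = 25.11
Denom → 210 + 25.11 = 235.11
RR3 = 102 / 235.11 = 0.4338

43.4%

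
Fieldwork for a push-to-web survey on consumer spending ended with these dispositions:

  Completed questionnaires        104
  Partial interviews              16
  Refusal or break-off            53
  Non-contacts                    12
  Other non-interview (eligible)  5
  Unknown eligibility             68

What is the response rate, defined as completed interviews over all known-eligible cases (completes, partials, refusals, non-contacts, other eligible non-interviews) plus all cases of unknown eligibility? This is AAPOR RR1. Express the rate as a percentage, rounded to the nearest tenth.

40.3%

Top → 104
Denom → 104 + 16 + 53 + 12 + 5 + 68 = 258
RR1 = 104 / 258 = 0.4031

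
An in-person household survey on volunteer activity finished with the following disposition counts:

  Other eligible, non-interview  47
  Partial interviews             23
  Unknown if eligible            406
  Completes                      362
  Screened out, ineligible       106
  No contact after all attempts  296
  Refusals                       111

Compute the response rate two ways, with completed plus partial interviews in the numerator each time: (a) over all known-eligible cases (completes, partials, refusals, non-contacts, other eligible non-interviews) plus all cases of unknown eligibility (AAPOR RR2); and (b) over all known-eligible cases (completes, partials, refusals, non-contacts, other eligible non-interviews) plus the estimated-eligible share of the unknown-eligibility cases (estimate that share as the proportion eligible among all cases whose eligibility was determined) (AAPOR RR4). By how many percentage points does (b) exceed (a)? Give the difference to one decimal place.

Num = 362 + 23 = 385
Base = 362 + 23 + 111 + 296 + 47 + 406 = 1245
RR2 = 385 / 1245 = 0.3092
Eligible (known) = 362 + 23 + 111 + 296 + 47 = 839
e = 839 / (839 + 106) = 839 / 945 = 0.8878
Eligible share of unknowns = 0.8878 × 406 = 360.45
Base = 839 + 360.45 = 1199.45
RR4 = 385 / 1199.45 = 0.3210
Difference = 32.10 − 30.92 = 1.18 percentage points

1.2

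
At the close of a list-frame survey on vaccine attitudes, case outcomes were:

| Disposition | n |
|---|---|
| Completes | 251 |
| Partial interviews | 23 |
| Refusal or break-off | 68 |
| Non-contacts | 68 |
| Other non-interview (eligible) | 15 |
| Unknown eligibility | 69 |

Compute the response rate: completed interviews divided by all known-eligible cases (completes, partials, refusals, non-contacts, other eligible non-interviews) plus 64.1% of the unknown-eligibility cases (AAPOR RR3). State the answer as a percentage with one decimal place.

Top = 251
Determined eligible = 251 + 23 + 68 + 68 + 15 = 425
Eligible share of unknowns = 0.6410 × 69 = 44.23
Denominator = 425 + 44.23 = 469.23
RR3 = 251 / 469.23 = 0.5349

53.5%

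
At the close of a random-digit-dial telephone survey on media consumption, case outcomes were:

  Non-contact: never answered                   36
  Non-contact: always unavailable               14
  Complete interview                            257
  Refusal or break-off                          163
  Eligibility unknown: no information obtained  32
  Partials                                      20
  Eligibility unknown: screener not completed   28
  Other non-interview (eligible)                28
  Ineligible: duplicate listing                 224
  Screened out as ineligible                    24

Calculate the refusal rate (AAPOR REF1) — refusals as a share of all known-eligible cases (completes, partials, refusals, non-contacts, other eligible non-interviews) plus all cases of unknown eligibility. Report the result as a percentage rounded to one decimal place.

28.2%

No contact after all attempts = 36 + 14 = 50
Eligibility not determined = 28 + 32 = 60
Ineligible = 24 + 224 = 248
Num → 163
Denominator → 257 + 20 + 163 + 50 + 28 + 60 = 578
REF1 = 163 / 578 = 0.2820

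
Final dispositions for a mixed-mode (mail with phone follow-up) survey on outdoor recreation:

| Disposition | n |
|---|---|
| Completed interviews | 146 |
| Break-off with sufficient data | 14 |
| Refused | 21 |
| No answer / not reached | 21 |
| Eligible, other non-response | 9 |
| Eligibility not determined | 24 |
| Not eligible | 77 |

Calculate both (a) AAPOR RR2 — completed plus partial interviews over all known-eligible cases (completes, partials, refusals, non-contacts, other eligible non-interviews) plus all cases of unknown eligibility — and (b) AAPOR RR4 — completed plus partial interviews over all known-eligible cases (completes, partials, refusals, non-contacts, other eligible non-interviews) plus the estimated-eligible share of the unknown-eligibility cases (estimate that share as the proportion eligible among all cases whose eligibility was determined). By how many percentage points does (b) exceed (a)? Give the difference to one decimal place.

1.9

Top: 146 + 14 = 160
Denom: 146 + 14 + 21 + 21 + 9 + 24 = 235
RR2 = 160 / 235 = 0.6809
Known eligible: 146 + 14 + 21 + 21 + 9 = 211
e = 211 / (211 + 77) = 211 / 288 = 0.7326
e × U: 0.7326 × 24 = 17.58
Denom: 211 + 17.58 = 228.58
RR4 = 160 / 228.58 = 0.7000
Difference = 70.00 − 68.09 = 1.91 percentage points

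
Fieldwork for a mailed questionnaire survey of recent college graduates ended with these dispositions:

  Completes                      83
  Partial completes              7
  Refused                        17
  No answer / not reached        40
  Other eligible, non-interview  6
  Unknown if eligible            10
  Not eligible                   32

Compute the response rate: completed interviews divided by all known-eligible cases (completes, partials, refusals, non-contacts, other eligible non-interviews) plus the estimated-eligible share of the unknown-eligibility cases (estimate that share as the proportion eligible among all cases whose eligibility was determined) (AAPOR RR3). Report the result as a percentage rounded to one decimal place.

51.5%

Numerator = 83
Eligible (known) = 83 + 7 + 17 + 40 + 6 = 153
e = 153 / (153 + 32) = 153 / 185 = 0.8270
Eligible share of unknowns = 0.8270 × 10 = 8.27
Base = 153 + 8.27 = 161.27
RR3 = 83 / 161.27 = 0.5147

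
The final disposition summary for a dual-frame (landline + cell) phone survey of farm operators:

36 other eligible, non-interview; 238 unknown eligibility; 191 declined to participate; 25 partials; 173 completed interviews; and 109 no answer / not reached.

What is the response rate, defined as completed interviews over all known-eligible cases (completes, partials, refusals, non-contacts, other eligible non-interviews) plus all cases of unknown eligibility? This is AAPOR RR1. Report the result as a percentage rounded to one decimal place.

22.4%

Numerator → 173
Denominator → 173 + 25 + 191 + 109 + 36 + 238 = 772
RR1 = 173 / 772 = 0.2241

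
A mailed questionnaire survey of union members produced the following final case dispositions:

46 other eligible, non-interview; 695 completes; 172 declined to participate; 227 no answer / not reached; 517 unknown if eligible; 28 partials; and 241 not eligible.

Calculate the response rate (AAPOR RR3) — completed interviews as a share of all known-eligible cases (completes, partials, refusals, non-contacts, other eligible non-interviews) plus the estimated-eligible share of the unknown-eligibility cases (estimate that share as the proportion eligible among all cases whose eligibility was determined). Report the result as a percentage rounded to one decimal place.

Top = 695
Determined eligible = 695 + 28 + 172 + 227 + 46 = 1168
e = 1168 / (1168 + 241) = 1168 / 1409 = 0.8290
e × U = 0.8290 × 517 = 428.59
Base = 1168 + 428.59 = 1596.59
RR3 = 695 / 1596.59 = 0.4353

43.5%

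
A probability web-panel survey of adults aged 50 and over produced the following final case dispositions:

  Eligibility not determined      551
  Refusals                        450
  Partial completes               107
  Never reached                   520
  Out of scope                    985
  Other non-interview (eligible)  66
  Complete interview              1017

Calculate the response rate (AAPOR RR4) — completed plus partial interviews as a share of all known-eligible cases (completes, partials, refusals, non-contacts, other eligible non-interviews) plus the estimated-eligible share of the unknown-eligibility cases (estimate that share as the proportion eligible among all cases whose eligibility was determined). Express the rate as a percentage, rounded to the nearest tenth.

Num: 1017 + 107 = 1124
Known eligible: 1017 + 107 + 450 + 520 + 66 = 2160
e = 2160 / (2160 + 985) = 2160 / 3145 = 0.6868
Eligible share of unknowns: 0.6868 × 551 = 378.43
Denom: 2160 + 378.43 = 2538.43
RR4 = 1124 / 2538.43 = 0.4428

44.3%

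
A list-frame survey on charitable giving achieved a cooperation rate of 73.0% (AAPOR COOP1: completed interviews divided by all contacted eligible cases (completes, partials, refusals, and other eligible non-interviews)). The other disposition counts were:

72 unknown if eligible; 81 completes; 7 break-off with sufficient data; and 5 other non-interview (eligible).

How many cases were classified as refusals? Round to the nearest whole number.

COOP1 = 81 / D = 0.730
D = 81 / 0.730 = 111.0
Rest of base = 93
refusals = 111.0 − 93 ≈ 18

18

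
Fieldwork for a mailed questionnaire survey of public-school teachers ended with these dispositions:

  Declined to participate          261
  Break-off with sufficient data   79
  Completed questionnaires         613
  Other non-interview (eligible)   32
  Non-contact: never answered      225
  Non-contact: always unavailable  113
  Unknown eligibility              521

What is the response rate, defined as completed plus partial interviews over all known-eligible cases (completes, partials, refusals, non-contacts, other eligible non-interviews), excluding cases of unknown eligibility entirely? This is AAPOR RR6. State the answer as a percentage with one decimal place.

No contact after all attempts = 225 + 113 = 338
Numerator: 613 + 79 = 692
Denominator: 613 + 79 + 261 + 338 + 32 = 1323
RR6 = 692 / 1323 = 0.5231

52.3%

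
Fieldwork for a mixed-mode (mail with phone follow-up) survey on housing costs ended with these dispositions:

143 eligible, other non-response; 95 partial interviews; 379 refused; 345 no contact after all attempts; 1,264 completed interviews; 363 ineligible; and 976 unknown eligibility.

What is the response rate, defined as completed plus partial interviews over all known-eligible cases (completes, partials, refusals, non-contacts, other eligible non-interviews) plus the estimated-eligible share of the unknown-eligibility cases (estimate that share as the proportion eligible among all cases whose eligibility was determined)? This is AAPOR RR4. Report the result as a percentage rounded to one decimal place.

44.3%

Num: 1264 + 95 = 1359
Determined eligible: 1264 + 95 + 379 + 345 + 143 = 2226
e = 2226 / (2226 + 363) = 2226 / 2589 = 0.8598
Estimated eligible among unknowns: 0.8598 × 976 = 839.16
Base: 2226 + 839.16 = 3065.16
RR4 = 1359 / 3065.16 = 0.4434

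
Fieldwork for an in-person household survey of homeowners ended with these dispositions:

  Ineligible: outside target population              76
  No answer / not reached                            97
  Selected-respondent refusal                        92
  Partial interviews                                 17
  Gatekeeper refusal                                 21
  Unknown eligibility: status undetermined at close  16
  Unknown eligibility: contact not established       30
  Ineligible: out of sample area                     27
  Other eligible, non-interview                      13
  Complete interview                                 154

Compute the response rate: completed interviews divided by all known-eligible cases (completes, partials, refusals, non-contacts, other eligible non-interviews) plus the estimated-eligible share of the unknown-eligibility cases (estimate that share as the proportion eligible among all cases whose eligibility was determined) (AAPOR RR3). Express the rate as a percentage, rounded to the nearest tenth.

Refused = 21 + 92 = 113
Unknown eligibility = 30 + 16 = 46
Ineligible = 76 + 27 = 103
Num: 154
Known eligible: 154 + 17 + 113 + 97 + 13 = 394
e = 394 / (394 + 103) = 394 / 497 = 0.7928
Estimated eligible among unknowns: 0.7928 × 46 = 36.47
Denominator: 394 + 36.47 = 430.47
RR3 = 154 / 430.47 = 0.3577

35.8%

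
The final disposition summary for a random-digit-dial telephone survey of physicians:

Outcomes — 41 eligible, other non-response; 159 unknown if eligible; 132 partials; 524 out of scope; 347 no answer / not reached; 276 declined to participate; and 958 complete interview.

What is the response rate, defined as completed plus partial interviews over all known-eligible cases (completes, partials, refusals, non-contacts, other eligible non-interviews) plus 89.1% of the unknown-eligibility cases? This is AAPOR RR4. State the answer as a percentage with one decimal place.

Numerator: 958 + 132 = 1090
Known eligible: 958 + 132 + 276 + 347 + 41 = 1754
Eligible share of unknowns: 0.8910 × 159 = 141.67
Denom: 1754 + 141.67 = 1895.67
RR4 = 1090 / 1895.67 = 0.5750

57.5%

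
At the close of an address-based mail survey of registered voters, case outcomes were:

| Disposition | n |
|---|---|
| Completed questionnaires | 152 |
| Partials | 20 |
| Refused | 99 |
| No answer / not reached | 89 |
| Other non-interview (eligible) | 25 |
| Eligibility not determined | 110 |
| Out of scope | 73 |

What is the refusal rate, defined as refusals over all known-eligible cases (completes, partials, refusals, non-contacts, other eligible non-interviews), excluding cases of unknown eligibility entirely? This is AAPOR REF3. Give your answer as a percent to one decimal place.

25.7%

Num = 99
Denom = 152 + 20 + 99 + 89 + 25 = 385
REF3 = 99 / 385 = 0.2571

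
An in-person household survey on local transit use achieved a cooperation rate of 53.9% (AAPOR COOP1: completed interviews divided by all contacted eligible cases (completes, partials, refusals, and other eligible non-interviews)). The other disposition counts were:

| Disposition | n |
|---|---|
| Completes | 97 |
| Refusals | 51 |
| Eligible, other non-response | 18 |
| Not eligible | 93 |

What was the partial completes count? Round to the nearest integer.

COOP1 = 97 / D = 0.539
D = 97 / 0.539 = 180.0
Other denominator terms total 166
partial completes = 180.0 − 166 ≈ 14

14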